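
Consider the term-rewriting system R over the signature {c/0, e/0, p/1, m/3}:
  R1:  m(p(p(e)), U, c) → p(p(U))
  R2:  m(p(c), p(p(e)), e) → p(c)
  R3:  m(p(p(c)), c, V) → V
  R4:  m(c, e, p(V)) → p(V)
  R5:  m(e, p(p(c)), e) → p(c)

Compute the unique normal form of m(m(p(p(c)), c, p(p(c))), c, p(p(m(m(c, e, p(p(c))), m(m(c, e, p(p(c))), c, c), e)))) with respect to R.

p(p(e))

1. m(m(p(p(c)), c, p(p(c))), c, p(p(m(m(c, e, p(p(c))), m(m(c, e, p(p(c))), c, c), e))))  →  m(p(p(c)), c, p(p(m(m(c, e, p(p(c))), m(m(c, e, p(p(c))), c, c), e))))   [R3 at 1]
2. m(p(p(c)), c, p(p(m(m(c, e, p(p(c))), m(m(c, e, p(p(c))), c, c), e))))  →  p(p(m(m(c, e, p(p(c))), m(m(c, e, p(p(c))), c, c), e)))   [R3 at ε]
3. p(p(m(m(c, e, p(p(c))), m(m(c, e, p(p(c))), c, c), e)))  →  p(p(m(p(p(c)), m(m(c, e, p(p(c))), c, c), e)))   [R4 at 1.1.1]
4. p(p(m(p(p(c)), m(m(c, e, p(p(c))), c, c), e)))  →  p(p(m(p(p(c)), m(p(p(c)), c, c), e)))   [R4 at 1.1.2.1]
5. p(p(m(p(p(c)), m(p(p(c)), c, c), e)))  →  p(p(m(p(p(c)), c, e)))   [R3 at 1.1.2]
6. p(p(m(p(p(c)), c, e)))  →  p(p(e))   [R3 at 1.1]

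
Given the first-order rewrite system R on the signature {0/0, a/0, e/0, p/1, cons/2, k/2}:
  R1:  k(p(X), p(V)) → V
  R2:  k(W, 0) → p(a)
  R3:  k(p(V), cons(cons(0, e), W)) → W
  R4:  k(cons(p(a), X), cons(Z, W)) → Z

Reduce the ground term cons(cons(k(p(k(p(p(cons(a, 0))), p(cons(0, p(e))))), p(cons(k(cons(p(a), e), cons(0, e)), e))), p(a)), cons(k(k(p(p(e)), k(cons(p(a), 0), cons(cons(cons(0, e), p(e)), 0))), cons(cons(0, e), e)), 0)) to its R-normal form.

cons(cons(cons(0, e), p(a)), cons(e, 0))

1. cons(cons(k(p(k(p(p(cons(a, 0))), p(cons(0, p(e))))), p(cons(k(cons(p(a), e), cons(0, e)), e))), p(a)), cons(k(k(p(p(e)), k(cons(p(a), 0), cons(cons(cons(0, e), p(e)), 0))), cons(cons(0, e), e)), 0))  →  cons(cons(cons(k(cons(p(a), e), cons(0, e)), e), p(a)), cons(k(k(p(p(e)), k(cons(p(a), 0), cons(cons(cons(0, e), p(e)), 0))), cons(cons(0, e), e)), 0))   [R1 at 1.1]
2. cons(cons(cons(k(cons(p(a), e), cons(0, e)), e), p(a)), cons(k(k(p(p(e)), k(cons(p(a), 0), cons(cons(cons(0, e), p(e)), 0))), cons(cons(0, e), e)), 0))  →  cons(cons(cons(0, e), p(a)), cons(k(k(p(p(e)), k(cons(p(a), 0), cons(cons(cons(0, e), p(e)), 0))), cons(cons(0, e), e)), 0))   [R4 at 1.1.1]
3. cons(cons(cons(0, e), p(a)), cons(k(k(p(p(e)), k(cons(p(a), 0), cons(cons(cons(0, e), p(e)), 0))), cons(cons(0, e), e)), 0))  →  cons(cons(cons(0, e), p(a)), cons(k(k(p(p(e)), cons(cons(0, e), p(e))), cons(cons(0, e), e)), 0))   [R4 at 2.1.1.2]
4. cons(cons(cons(0, e), p(a)), cons(k(k(p(p(e)), cons(cons(0, e), p(e))), cons(cons(0, e), e)), 0))  →  cons(cons(cons(0, e), p(a)), cons(k(p(e), cons(cons(0, e), e)), 0))   [R3 at 2.1.1]
5. cons(cons(cons(0, e), p(a)), cons(k(p(e), cons(cons(0, e), e)), 0))  →  cons(cons(cons(0, e), p(a)), cons(e, 0))   [R3 at 2.1]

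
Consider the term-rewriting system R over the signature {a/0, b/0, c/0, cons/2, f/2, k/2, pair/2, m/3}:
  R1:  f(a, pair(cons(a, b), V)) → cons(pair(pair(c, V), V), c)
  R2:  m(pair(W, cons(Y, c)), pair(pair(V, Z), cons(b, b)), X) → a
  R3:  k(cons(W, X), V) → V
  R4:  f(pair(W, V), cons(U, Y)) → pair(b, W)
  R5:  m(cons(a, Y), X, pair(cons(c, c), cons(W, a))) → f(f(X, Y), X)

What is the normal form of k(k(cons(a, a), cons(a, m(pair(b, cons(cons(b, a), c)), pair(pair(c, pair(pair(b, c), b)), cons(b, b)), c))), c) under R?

1. k(k(cons(a, a), cons(a, m(pair(b, cons(cons(b, a), c)), pair(pair(c, pair(pair(b, c), b)), cons(b, b)), c))), c)  →  k(cons(a, m(pair(b, cons(cons(b, a), c)), pair(pair(c, pair(pair(b, c), b)), cons(b, b)), c)), c)   [R3 at 1]
2. k(cons(a, m(pair(b, cons(cons(b, a), c)), pair(pair(c, pair(pair(b, c), b)), cons(b, b)), c)), c)  →  c   [R3 at ε]

c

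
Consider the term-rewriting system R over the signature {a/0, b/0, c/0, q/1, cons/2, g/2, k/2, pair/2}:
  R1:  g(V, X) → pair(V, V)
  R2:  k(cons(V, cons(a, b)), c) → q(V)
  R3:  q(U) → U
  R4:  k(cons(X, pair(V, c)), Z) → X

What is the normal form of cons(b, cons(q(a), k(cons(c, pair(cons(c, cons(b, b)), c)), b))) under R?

cons(b, cons(a, c))

1. cons(b, cons(q(a), k(cons(c, pair(cons(c, cons(b, b)), c)), b)))  →  cons(b, cons(a, k(cons(c, pair(cons(c, cons(b, b)), c)), b)))   [R3 at 2.1]
2. cons(b, cons(a, k(cons(c, pair(cons(c, cons(b, b)), c)), b)))  →  cons(b, cons(a, c))   [R4 at 2.2]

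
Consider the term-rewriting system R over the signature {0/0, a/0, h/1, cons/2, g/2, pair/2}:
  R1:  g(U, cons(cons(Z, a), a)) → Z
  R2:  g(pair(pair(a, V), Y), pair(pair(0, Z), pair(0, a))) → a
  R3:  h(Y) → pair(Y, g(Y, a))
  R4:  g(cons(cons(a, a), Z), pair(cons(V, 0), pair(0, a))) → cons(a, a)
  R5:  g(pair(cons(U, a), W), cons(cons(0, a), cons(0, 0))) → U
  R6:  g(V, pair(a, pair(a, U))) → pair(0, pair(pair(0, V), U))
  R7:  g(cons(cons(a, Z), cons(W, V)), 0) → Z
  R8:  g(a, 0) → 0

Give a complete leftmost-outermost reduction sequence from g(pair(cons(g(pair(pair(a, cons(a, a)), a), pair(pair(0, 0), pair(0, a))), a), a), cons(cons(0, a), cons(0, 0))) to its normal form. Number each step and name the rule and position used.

a

1. g(pair(cons(g(pair(pair(a, cons(a, a)), a), pair(pair(0, 0), pair(0, a))), a), a), cons(cons(0, a), cons(0, 0)))  →  g(pair(pair(a, cons(a, a)), a), pair(pair(0, 0), pair(0, a)))   [R5 at ε]
2. g(pair(pair(a, cons(a, a)), a), pair(pair(0, 0), pair(0, a)))  →  a   [R2 at ε]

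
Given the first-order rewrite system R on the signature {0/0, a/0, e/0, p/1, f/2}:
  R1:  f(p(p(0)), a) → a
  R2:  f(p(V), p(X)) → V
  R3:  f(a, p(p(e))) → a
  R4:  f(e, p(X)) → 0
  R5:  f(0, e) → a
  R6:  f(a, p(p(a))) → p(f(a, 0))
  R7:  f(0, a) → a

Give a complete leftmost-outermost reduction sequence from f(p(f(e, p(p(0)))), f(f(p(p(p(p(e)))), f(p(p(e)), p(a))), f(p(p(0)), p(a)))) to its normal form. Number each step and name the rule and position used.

0

1. f(p(f(e, p(p(0)))), f(f(p(p(p(p(e)))), f(p(p(e)), p(a))), f(p(p(0)), p(a))))  →  f(p(0), f(f(p(p(p(p(e)))), f(p(p(e)), p(a))), f(p(p(0)), p(a))))   [R4 at 1.1]
2. f(p(0), f(f(p(p(p(p(e)))), f(p(p(e)), p(a))), f(p(p(0)), p(a))))  →  f(p(0), f(f(p(p(p(p(e)))), p(e)), f(p(p(0)), p(a))))   [R2 at 2.1.2]
3. f(p(0), f(f(p(p(p(p(e)))), p(e)), f(p(p(0)), p(a))))  →  f(p(0), f(p(p(p(e))), f(p(p(0)), p(a))))   [R2 at 2.1]
4. f(p(0), f(p(p(p(e))), f(p(p(0)), p(a))))  →  f(p(0), f(p(p(p(e))), p(0)))   [R2 at 2.2]
5. f(p(0), f(p(p(p(e))), p(0)))  →  f(p(0), p(p(e)))   [R2 at 2]
6. f(p(0), p(p(e)))  →  0   [R2 at ε]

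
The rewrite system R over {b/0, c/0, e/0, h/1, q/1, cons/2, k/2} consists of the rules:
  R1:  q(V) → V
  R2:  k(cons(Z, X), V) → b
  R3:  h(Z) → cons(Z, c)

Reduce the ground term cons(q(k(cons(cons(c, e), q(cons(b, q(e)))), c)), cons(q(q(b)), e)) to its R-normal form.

1. cons(q(k(cons(cons(c, e), q(cons(b, q(e)))), c)), cons(q(q(b)), e))  →  cons(k(cons(cons(c, e), q(cons(b, q(e)))), c), cons(q(q(b)), e))   [R1 at 1]
2. cons(k(cons(cons(c, e), q(cons(b, q(e)))), c), cons(q(q(b)), e))  →  cons(b, cons(q(q(b)), e))   [R2 at 1]
3. cons(b, cons(q(q(b)), e))  →  cons(b, cons(q(b), e))   [R1 at 2.1]
4. cons(b, cons(q(b), e))  →  cons(b, cons(b, e))   [R1 at 2.1]

cons(b, cons(b, e))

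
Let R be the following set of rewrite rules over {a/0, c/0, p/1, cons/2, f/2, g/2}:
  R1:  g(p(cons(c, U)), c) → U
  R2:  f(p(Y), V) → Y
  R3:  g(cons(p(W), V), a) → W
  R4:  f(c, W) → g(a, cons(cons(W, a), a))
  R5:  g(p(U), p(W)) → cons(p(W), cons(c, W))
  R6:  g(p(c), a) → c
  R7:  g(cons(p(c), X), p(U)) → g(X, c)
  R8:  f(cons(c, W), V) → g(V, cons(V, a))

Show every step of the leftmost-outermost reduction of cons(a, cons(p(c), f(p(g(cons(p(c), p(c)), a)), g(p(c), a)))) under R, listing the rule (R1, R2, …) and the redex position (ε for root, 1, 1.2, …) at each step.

1. cons(a, cons(p(c), f(p(g(cons(p(c), p(c)), a)), g(p(c), a))))  →  cons(a, cons(p(c), g(cons(p(c), p(c)), a)))   [R2 at 2.2]
2. cons(a, cons(p(c), g(cons(p(c), p(c)), a)))  →  cons(a, cons(p(c), c))   [R3 at 2.2]

cons(a, cons(p(c), c))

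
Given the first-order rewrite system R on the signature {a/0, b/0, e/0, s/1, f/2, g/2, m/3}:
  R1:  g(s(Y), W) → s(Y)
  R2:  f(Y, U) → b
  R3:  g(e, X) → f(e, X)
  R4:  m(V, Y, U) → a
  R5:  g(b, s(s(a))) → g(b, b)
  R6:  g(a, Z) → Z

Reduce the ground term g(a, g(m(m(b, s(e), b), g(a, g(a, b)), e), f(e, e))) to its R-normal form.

1. g(a, g(m(m(b, s(e), b), g(a, g(a, b)), e), f(e, e)))  →  g(m(m(b, s(e), b), g(a, g(a, b)), e), f(e, e))   [R6 at ε]
2. g(m(m(b, s(e), b), g(a, g(a, b)), e), f(e, e))  →  g(a, f(e, e))   [R4 at 1]
3. g(a, f(e, e))  →  f(e, e)   [R6 at ε]
4. f(e, e)  →  b   [R2 at ε]

b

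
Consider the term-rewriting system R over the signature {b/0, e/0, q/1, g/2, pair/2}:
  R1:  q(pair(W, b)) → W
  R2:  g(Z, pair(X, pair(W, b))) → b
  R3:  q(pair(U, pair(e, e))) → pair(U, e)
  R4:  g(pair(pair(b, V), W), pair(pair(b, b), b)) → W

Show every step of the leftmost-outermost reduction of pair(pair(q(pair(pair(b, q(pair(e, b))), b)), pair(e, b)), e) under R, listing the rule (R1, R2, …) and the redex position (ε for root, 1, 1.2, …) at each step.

pair(pair(pair(b, e), pair(e, b)), e)

1. pair(pair(q(pair(pair(b, q(pair(e, b))), b)), pair(e, b)), e)  →  pair(pair(pair(b, q(pair(e, b))), pair(e, b)), e)   [R1 at 1.1]
2. pair(pair(pair(b, q(pair(e, b))), pair(e, b)), e)  →  pair(pair(pair(b, e), pair(e, b)), e)   [R1 at 1.1.2]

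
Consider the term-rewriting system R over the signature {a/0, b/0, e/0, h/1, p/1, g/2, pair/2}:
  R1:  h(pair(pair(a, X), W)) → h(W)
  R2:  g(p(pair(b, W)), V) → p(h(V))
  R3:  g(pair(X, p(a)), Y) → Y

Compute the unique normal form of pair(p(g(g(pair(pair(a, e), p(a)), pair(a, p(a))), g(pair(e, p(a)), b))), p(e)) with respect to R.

pair(p(b), p(e))

1. pair(p(g(g(pair(pair(a, e), p(a)), pair(a, p(a))), g(pair(e, p(a)), b))), p(e))  →  pair(p(g(pair(a, p(a)), g(pair(e, p(a)), b))), p(e))   [R3 at 1.1.1]
2. pair(p(g(pair(a, p(a)), g(pair(e, p(a)), b))), p(e))  →  pair(p(g(pair(e, p(a)), b)), p(e))   [R3 at 1.1]
3. pair(p(g(pair(e, p(a)), b)), p(e))  →  pair(p(b), p(e))   [R3 at 1.1]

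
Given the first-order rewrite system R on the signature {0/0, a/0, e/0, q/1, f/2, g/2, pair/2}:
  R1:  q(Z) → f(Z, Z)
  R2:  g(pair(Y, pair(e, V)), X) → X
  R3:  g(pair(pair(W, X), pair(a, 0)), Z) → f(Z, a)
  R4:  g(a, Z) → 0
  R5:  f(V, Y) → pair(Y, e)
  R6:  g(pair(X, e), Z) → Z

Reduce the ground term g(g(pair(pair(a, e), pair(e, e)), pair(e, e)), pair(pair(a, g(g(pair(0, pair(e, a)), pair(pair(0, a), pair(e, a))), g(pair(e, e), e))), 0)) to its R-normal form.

1. g(g(pair(pair(a, e), pair(e, e)), pair(e, e)), pair(pair(a, g(g(pair(0, pair(e, a)), pair(pair(0, a), pair(e, a))), g(pair(e, e), e))), 0))  →  g(pair(e, e), pair(pair(a, g(g(pair(0, pair(e, a)), pair(pair(0, a), pair(e, a))), g(pair(e, e), e))), 0))   [R2 at 1]
2. g(pair(e, e), pair(pair(a, g(g(pair(0, pair(e, a)), pair(pair(0, a), pair(e, a))), g(pair(e, e), e))), 0))  →  pair(pair(a, g(g(pair(0, pair(e, a)), pair(pair(0, a), pair(e, a))), g(pair(e, e), e))), 0)   [R6 at ε]
3. pair(pair(a, g(g(pair(0, pair(e, a)), pair(pair(0, a), pair(e, a))), g(pair(e, e), e))), 0)  →  pair(pair(a, g(pair(pair(0, a), pair(e, a)), g(pair(e, e), e))), 0)   [R2 at 1.2.1]
4. pair(pair(a, g(pair(pair(0, a), pair(e, a)), g(pair(e, e), e))), 0)  →  pair(pair(a, g(pair(e, e), e)), 0)   [R2 at 1.2]
5. pair(pair(a, g(pair(e, e), e)), 0)  →  pair(pair(a, e), 0)   [R6 at 1.2]

pair(pair(a, e), 0)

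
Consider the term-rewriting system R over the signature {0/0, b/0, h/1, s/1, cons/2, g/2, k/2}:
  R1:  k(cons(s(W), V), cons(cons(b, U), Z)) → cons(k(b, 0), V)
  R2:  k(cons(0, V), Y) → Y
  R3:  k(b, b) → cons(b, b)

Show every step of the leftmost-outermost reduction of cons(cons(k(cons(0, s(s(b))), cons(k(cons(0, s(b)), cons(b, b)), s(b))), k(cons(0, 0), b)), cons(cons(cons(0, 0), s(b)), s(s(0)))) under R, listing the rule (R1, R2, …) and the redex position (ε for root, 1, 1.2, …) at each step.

cons(cons(cons(cons(b, b), s(b)), b), cons(cons(cons(0, 0), s(b)), s(s(0))))

1. cons(cons(k(cons(0, s(s(b))), cons(k(cons(0, s(b)), cons(b, b)), s(b))), k(cons(0, 0), b)), cons(cons(cons(0, 0), s(b)), s(s(0))))  →  cons(cons(cons(k(cons(0, s(b)), cons(b, b)), s(b)), k(cons(0, 0), b)), cons(cons(cons(0, 0), s(b)), s(s(0))))   [R2 at 1.1]
2. cons(cons(cons(k(cons(0, s(b)), cons(b, b)), s(b)), k(cons(0, 0), b)), cons(cons(cons(0, 0), s(b)), s(s(0))))  →  cons(cons(cons(cons(b, b), s(b)), k(cons(0, 0), b)), cons(cons(cons(0, 0), s(b)), s(s(0))))   [R2 at 1.1.1]
3. cons(cons(cons(cons(b, b), s(b)), k(cons(0, 0), b)), cons(cons(cons(0, 0), s(b)), s(s(0))))  →  cons(cons(cons(cons(b, b), s(b)), b), cons(cons(cons(0, 0), s(b)), s(s(0))))   [R2 at 1.2]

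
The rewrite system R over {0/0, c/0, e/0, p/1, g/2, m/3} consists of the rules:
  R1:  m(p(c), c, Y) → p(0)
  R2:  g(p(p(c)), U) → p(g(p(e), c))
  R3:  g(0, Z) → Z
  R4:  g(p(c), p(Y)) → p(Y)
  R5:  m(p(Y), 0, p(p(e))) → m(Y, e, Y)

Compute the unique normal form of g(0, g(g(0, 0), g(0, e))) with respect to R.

e

1. g(0, g(g(0, 0), g(0, e)))  →  g(g(0, 0), g(0, e))   [R3 at ε]
2. g(g(0, 0), g(0, e))  →  g(0, g(0, e))   [R3 at 1]
3. g(0, g(0, e))  →  g(0, e)   [R3 at ε]
4. g(0, e)  →  e   [R3 at ε]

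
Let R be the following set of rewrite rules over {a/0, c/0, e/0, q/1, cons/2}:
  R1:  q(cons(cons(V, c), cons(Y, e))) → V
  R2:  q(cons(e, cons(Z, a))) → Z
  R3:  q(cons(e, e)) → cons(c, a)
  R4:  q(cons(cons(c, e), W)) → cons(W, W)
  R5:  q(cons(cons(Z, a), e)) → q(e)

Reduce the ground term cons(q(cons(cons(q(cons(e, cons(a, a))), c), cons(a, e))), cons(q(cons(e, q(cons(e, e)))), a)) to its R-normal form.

1. cons(q(cons(cons(q(cons(e, cons(a, a))), c), cons(a, e))), cons(q(cons(e, q(cons(e, e)))), a))  →  cons(q(cons(e, cons(a, a))), cons(q(cons(e, q(cons(e, e)))), a))   [R1 at 1]
2. cons(q(cons(e, cons(a, a))), cons(q(cons(e, q(cons(e, e)))), a))  →  cons(a, cons(q(cons(e, q(cons(e, e)))), a))   [R2 at 1]
3. cons(a, cons(q(cons(e, q(cons(e, e)))), a))  →  cons(a, cons(q(cons(e, cons(c, a))), a))   [R3 at 2.1.1.2]
4. cons(a, cons(q(cons(e, cons(c, a))), a))  →  cons(a, cons(c, a))   [R2 at 2.1]

cons(a, cons(c, a))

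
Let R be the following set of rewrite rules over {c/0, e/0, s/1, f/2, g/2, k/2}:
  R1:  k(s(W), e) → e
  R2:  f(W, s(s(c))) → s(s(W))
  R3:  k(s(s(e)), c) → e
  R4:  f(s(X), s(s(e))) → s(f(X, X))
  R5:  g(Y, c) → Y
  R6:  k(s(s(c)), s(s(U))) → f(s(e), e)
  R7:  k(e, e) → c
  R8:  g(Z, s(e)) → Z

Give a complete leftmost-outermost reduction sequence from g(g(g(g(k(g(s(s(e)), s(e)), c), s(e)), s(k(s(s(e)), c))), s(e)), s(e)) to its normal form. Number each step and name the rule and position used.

1. g(g(g(g(k(g(s(s(e)), s(e)), c), s(e)), s(k(s(s(e)), c))), s(e)), s(e))  →  g(g(g(k(g(s(s(e)), s(e)), c), s(e)), s(k(s(s(e)), c))), s(e))   [R8 at ε]
2. g(g(g(k(g(s(s(e)), s(e)), c), s(e)), s(k(s(s(e)), c))), s(e))  →  g(g(k(g(s(s(e)), s(e)), c), s(e)), s(k(s(s(e)), c)))   [R8 at ε]
3. g(g(k(g(s(s(e)), s(e)), c), s(e)), s(k(s(s(e)), c)))  →  g(k(g(s(s(e)), s(e)), c), s(k(s(s(e)), c)))   [R8 at 1]
4. g(k(g(s(s(e)), s(e)), c), s(k(s(s(e)), c)))  →  g(k(s(s(e)), c), s(k(s(s(e)), c)))   [R8 at 1.1]
5. g(k(s(s(e)), c), s(k(s(s(e)), c)))  →  g(e, s(k(s(s(e)), c)))   [R3 at 1]
6. g(e, s(k(s(s(e)), c)))  →  g(e, s(e))   [R3 at 2.1]
7. g(e, s(e))  →  e   [R8 at ε]

e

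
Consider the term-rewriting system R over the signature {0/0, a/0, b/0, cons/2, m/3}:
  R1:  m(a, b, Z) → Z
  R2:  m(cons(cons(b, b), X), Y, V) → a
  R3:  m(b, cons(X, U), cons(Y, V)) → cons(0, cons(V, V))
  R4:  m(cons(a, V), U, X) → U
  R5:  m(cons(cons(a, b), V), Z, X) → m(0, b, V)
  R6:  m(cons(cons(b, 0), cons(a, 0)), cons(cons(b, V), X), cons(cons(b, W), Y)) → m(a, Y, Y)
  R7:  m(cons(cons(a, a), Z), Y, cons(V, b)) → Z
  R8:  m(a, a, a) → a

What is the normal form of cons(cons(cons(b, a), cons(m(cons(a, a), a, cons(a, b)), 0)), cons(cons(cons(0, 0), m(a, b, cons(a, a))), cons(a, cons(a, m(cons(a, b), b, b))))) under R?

1. cons(cons(cons(b, a), cons(m(cons(a, a), a, cons(a, b)), 0)), cons(cons(cons(0, 0), m(a, b, cons(a, a))), cons(a, cons(a, m(cons(a, b), b, b)))))  →  cons(cons(cons(b, a), cons(a, 0)), cons(cons(cons(0, 0), m(a, b, cons(a, a))), cons(a, cons(a, m(cons(a, b), b, b)))))   [R4 at 1.2.1]
2. cons(cons(cons(b, a), cons(a, 0)), cons(cons(cons(0, 0), m(a, b, cons(a, a))), cons(a, cons(a, m(cons(a, b), b, b)))))  →  cons(cons(cons(b, a), cons(a, 0)), cons(cons(cons(0, 0), cons(a, a)), cons(a, cons(a, m(cons(a, b), b, b)))))   [R1 at 2.1.2]
3. cons(cons(cons(b, a), cons(a, 0)), cons(cons(cons(0, 0), cons(a, a)), cons(a, cons(a, m(cons(a, b), b, b)))))  →  cons(cons(cons(b, a), cons(a, 0)), cons(cons(cons(0, 0), cons(a, a)), cons(a, cons(a, b))))   [R4 at 2.2.2.2]

cons(cons(cons(b, a), cons(a, 0)), cons(cons(cons(0, 0), cons(a, a)), cons(a, cons(a, b))))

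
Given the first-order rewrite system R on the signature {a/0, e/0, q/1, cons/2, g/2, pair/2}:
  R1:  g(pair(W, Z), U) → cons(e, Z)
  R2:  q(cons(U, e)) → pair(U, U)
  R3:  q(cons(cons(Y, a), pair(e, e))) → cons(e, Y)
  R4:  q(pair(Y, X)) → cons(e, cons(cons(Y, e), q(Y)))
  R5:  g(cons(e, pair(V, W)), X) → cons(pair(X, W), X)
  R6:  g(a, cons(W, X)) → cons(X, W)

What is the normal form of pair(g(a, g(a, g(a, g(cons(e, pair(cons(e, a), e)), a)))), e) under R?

1. pair(g(a, g(a, g(a, g(cons(e, pair(cons(e, a), e)), a)))), e)  →  pair(g(a, g(a, g(a, cons(pair(a, e), a)))), e)   [R5 at 1.2.2.2]
2. pair(g(a, g(a, g(a, cons(pair(a, e), a)))), e)  →  pair(g(a, g(a, cons(a, pair(a, e)))), e)   [R6 at 1.2.2]
3. pair(g(a, g(a, cons(a, pair(a, e)))), e)  →  pair(g(a, cons(pair(a, e), a)), e)   [R6 at 1.2]
4. pair(g(a, cons(pair(a, e), a)), e)  →  pair(cons(a, pair(a, e)), e)   [R6 at 1]

pair(cons(a, pair(a, e)), e)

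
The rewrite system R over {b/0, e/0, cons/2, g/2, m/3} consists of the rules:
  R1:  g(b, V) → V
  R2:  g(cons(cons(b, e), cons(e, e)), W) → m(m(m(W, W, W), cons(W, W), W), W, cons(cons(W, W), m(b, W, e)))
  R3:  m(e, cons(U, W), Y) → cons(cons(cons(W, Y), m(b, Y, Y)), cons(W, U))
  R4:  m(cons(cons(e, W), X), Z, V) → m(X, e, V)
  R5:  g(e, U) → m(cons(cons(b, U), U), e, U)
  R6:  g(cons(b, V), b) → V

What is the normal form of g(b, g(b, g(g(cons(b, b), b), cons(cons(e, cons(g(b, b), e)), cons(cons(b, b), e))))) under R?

cons(cons(e, cons(b, e)), cons(cons(b, b), e))

1. g(b, g(b, g(g(cons(b, b), b), cons(cons(e, cons(g(b, b), e)), cons(cons(b, b), e)))))  →  g(b, g(g(cons(b, b), b), cons(cons(e, cons(g(b, b), e)), cons(cons(b, b), e))))   [R1 at ε]
2. g(b, g(g(cons(b, b), b), cons(cons(e, cons(g(b, b), e)), cons(cons(b, b), e))))  →  g(g(cons(b, b), b), cons(cons(e, cons(g(b, b), e)), cons(cons(b, b), e)))   [R1 at ε]
3. g(g(cons(b, b), b), cons(cons(e, cons(g(b, b), e)), cons(cons(b, b), e)))  →  g(b, cons(cons(e, cons(g(b, b), e)), cons(cons(b, b), e)))   [R6 at 1]
4. g(b, cons(cons(e, cons(g(b, b), e)), cons(cons(b, b), e)))  →  cons(cons(e, cons(g(b, b), e)), cons(cons(b, b), e))   [R1 at ε]
5. cons(cons(e, cons(g(b, b), e)), cons(cons(b, b), e))  →  cons(cons(e, cons(b, e)), cons(cons(b, b), e))   [R1 at 1.2.1]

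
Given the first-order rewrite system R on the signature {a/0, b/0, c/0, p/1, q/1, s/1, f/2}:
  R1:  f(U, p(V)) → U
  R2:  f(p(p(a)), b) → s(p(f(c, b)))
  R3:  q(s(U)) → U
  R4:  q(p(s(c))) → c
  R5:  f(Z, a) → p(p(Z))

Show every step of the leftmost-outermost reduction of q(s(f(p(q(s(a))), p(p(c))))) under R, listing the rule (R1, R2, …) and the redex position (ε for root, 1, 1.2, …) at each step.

p(a)

1. q(s(f(p(q(s(a))), p(p(c)))))  →  f(p(q(s(a))), p(p(c)))   [R3 at ε]
2. f(p(q(s(a))), p(p(c)))  →  p(q(s(a)))   [R1 at ε]
3. p(q(s(a)))  →  p(a)   [R3 at 1]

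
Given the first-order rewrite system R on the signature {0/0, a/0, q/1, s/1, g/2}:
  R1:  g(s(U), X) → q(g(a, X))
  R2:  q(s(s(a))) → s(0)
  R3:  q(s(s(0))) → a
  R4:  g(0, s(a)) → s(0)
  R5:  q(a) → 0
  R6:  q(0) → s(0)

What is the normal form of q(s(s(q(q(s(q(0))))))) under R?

1. q(s(s(q(q(s(q(0)))))))  →  q(s(s(q(q(s(s(0)))))))   [R6 at 1.1.1.1.1.1]
2. q(s(s(q(q(s(s(0)))))))  →  q(s(s(q(a))))   [R3 at 1.1.1.1]
3. q(s(s(q(a))))  →  q(s(s(0)))   [R5 at 1.1.1]
4. q(s(s(0)))  →  a   [R3 at ε]

a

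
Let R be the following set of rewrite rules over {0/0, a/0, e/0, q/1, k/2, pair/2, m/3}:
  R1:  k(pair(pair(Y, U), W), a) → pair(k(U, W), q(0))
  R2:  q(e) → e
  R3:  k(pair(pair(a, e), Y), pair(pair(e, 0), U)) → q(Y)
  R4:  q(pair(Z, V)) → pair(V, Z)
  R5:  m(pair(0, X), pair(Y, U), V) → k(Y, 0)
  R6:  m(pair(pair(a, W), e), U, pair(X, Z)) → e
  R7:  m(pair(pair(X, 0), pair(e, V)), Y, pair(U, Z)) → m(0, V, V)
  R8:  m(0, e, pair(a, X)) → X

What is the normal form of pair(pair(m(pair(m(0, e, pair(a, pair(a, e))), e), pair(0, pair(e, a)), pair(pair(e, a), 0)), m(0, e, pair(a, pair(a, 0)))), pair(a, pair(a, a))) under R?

pair(pair(e, pair(a, 0)), pair(a, pair(a, a)))

1. pair(pair(m(pair(m(0, e, pair(a, pair(a, e))), e), pair(0, pair(e, a)), pair(pair(e, a), 0)), m(0, e, pair(a, pair(a, 0)))), pair(a, pair(a, a)))  →  pair(pair(m(pair(pair(a, e), e), pair(0, pair(e, a)), pair(pair(e, a), 0)), m(0, e, pair(a, pair(a, 0)))), pair(a, pair(a, a)))   [R8 at 1.1.1.1]
2. pair(pair(m(pair(pair(a, e), e), pair(0, pair(e, a)), pair(pair(e, a), 0)), m(0, e, pair(a, pair(a, 0)))), pair(a, pair(a, a)))  →  pair(pair(e, m(0, e, pair(a, pair(a, 0)))), pair(a, pair(a, a)))   [R6 at 1.1]
3. pair(pair(e, m(0, e, pair(a, pair(a, 0)))), pair(a, pair(a, a)))  →  pair(pair(e, pair(a, 0)), pair(a, pair(a, a)))   [R8 at 1.2]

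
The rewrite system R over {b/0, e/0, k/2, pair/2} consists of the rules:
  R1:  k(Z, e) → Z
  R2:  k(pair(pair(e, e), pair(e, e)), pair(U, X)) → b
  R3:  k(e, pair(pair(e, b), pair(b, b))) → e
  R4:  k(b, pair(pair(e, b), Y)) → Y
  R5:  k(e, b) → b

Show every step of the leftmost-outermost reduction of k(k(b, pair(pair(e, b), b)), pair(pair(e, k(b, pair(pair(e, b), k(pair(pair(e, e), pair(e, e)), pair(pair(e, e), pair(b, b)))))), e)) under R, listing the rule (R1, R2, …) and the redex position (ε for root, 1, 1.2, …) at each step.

1. k(k(b, pair(pair(e, b), b)), pair(pair(e, k(b, pair(pair(e, b), k(pair(pair(e, e), pair(e, e)), pair(pair(e, e), pair(b, b)))))), e))  →  k(b, pair(pair(e, k(b, pair(pair(e, b), k(pair(pair(e, e), pair(e, e)), pair(pair(e, e), pair(b, b)))))), e))   [R4 at 1]
2. k(b, pair(pair(e, k(b, pair(pair(e, b), k(pair(pair(e, e), pair(e, e)), pair(pair(e, e), pair(b, b)))))), e))  →  k(b, pair(pair(e, k(pair(pair(e, e), pair(e, e)), pair(pair(e, e), pair(b, b)))), e))   [R4 at 2.1.2]
3. k(b, pair(pair(e, k(pair(pair(e, e), pair(e, e)), pair(pair(e, e), pair(b, b)))), e))  →  k(b, pair(pair(e, b), e))   [R2 at 2.1.2]
4. k(b, pair(pair(e, b), e))  →  e   [R4 at ε]

e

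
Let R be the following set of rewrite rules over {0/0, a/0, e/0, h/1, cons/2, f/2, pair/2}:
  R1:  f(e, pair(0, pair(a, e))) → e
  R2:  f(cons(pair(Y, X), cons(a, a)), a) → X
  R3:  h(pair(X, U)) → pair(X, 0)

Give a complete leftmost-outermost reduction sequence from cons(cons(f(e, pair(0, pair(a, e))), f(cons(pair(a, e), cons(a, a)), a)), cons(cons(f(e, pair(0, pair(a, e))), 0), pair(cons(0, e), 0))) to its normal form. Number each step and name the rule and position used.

cons(cons(e, e), cons(cons(e, 0), pair(cons(0, e), 0)))

1. cons(cons(f(e, pair(0, pair(a, e))), f(cons(pair(a, e), cons(a, a)), a)), cons(cons(f(e, pair(0, pair(a, e))), 0), pair(cons(0, e), 0)))  →  cons(cons(e, f(cons(pair(a, e), cons(a, a)), a)), cons(cons(f(e, pair(0, pair(a, e))), 0), pair(cons(0, e), 0)))   [R1 at 1.1]
2. cons(cons(e, f(cons(pair(a, e), cons(a, a)), a)), cons(cons(f(e, pair(0, pair(a, e))), 0), pair(cons(0, e), 0)))  →  cons(cons(e, e), cons(cons(f(e, pair(0, pair(a, e))), 0), pair(cons(0, e), 0)))   [R2 at 1.2]
3. cons(cons(e, e), cons(cons(f(e, pair(0, pair(a, e))), 0), pair(cons(0, e), 0)))  →  cons(cons(e, e), cons(cons(e, 0), pair(cons(0, e), 0)))   [R1 at 2.1.1]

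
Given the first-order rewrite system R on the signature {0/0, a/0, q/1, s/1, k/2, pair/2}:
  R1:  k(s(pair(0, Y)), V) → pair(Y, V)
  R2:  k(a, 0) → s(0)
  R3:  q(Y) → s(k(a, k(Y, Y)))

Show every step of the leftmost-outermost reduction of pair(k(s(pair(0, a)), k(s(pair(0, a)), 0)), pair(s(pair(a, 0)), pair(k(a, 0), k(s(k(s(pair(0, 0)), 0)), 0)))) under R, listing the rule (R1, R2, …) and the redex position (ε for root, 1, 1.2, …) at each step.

1. pair(k(s(pair(0, a)), k(s(pair(0, a)), 0)), pair(s(pair(a, 0)), pair(k(a, 0), k(s(k(s(pair(0, 0)), 0)), 0))))  →  pair(pair(a, k(s(pair(0, a)), 0)), pair(s(pair(a, 0)), pair(k(a, 0), k(s(k(s(pair(0, 0)), 0)), 0))))   [R1 at 1]
2. pair(pair(a, k(s(pair(0, a)), 0)), pair(s(pair(a, 0)), pair(k(a, 0), k(s(k(s(pair(0, 0)), 0)), 0))))  →  pair(pair(a, pair(a, 0)), pair(s(pair(a, 0)), pair(k(a, 0), k(s(k(s(pair(0, 0)), 0)), 0))))   [R1 at 1.2]
3. pair(pair(a, pair(a, 0)), pair(s(pair(a, 0)), pair(k(a, 0), k(s(k(s(pair(0, 0)), 0)), 0))))  →  pair(pair(a, pair(a, 0)), pair(s(pair(a, 0)), pair(s(0), k(s(k(s(pair(0, 0)), 0)), 0))))   [R2 at 2.2.1]
4. pair(pair(a, pair(a, 0)), pair(s(pair(a, 0)), pair(s(0), k(s(k(s(pair(0, 0)), 0)), 0))))  →  pair(pair(a, pair(a, 0)), pair(s(pair(a, 0)), pair(s(0), k(s(pair(0, 0)), 0))))   [R1 at 2.2.2.1.1]
5. pair(pair(a, pair(a, 0)), pair(s(pair(a, 0)), pair(s(0), k(s(pair(0, 0)), 0))))  →  pair(pair(a, pair(a, 0)), pair(s(pair(a, 0)), pair(s(0), pair(0, 0))))   [R1 at 2.2.2]

pair(pair(a, pair(a, 0)), pair(s(pair(a, 0)), pair(s(0), pair(0, 0))))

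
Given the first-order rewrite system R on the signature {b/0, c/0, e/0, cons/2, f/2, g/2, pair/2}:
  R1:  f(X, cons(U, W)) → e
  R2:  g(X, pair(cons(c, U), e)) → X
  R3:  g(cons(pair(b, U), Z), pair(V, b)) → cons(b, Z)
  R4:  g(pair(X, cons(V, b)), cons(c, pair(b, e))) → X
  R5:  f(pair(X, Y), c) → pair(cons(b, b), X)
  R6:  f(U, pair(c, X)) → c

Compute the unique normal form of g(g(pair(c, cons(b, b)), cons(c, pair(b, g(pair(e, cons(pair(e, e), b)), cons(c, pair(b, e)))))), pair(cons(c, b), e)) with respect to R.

c

1. g(g(pair(c, cons(b, b)), cons(c, pair(b, g(pair(e, cons(pair(e, e), b)), cons(c, pair(b, e)))))), pair(cons(c, b), e))  →  g(pair(c, cons(b, b)), cons(c, pair(b, g(pair(e, cons(pair(e, e), b)), cons(c, pair(b, e))))))   [R2 at ε]
2. g(pair(c, cons(b, b)), cons(c, pair(b, g(pair(e, cons(pair(e, e), b)), cons(c, pair(b, e))))))  →  g(pair(c, cons(b, b)), cons(c, pair(b, e)))   [R4 at 2.2.2]
3. g(pair(c, cons(b, b)), cons(c, pair(b, e)))  →  c   [R4 at ε]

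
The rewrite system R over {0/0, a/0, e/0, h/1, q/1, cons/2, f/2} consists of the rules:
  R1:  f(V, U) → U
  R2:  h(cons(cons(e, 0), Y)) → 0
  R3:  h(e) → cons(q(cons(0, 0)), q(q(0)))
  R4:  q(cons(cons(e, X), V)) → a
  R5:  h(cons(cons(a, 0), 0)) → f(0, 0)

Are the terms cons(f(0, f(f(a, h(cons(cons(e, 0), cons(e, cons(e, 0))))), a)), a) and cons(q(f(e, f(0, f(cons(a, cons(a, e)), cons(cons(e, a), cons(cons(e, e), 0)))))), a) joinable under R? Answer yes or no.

yes — NF(t₁) = cons(a, a), NF(t₂) = cons(a, a)

Reduce t₁ = cons(f(0, f(f(a, h(cons(cons(e, 0), cons(e, cons(e, 0))))), a)), a):
1. cons(f(0, f(f(a, h(cons(cons(e, 0), cons(e, cons(e, 0))))), a)), a)  →  cons(f(f(a, h(cons(cons(e, 0), cons(e, cons(e, 0))))), a), a)   [R1 at 1]
2. cons(f(f(a, h(cons(cons(e, 0), cons(e, cons(e, 0))))), a), a)  →  cons(a, a)   [R1 at 1]

Reduce t₂ = cons(q(f(e, f(0, f(cons(a, cons(a, e)), cons(cons(e, a), cons(cons(e, e), 0)))))), a):
1. cons(q(f(e, f(0, f(cons(a, cons(a, e)), cons(cons(e, a), cons(cons(e, e), 0)))))), a)  →  cons(q(f(0, f(cons(a, cons(a, e)), cons(cons(e, a), cons(cons(e, e), 0))))), a)   [R1 at 1.1]
2. cons(q(f(0, f(cons(a, cons(a, e)), cons(cons(e, a), cons(cons(e, e), 0))))), a)  →  cons(q(f(cons(a, cons(a, e)), cons(cons(e, a), cons(cons(e, e), 0)))), a)   [R1 at 1.1]
3. cons(q(f(cons(a, cons(a, e)), cons(cons(e, a), cons(cons(e, e), 0)))), a)  →  cons(q(cons(cons(e, a), cons(cons(e, e), 0))), a)   [R1 at 1.1]
4. cons(q(cons(cons(e, a), cons(cons(e, e), 0))), a)  →  cons(a, a)   [R4 at 1]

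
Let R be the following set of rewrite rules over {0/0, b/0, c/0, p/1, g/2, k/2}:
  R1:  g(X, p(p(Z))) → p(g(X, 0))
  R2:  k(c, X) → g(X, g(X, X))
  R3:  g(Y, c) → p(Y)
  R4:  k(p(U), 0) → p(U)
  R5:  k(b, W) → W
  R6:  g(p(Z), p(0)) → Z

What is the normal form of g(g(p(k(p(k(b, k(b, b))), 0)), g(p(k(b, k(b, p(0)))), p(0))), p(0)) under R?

1. g(g(p(k(p(k(b, k(b, b))), 0)), g(p(k(b, k(b, p(0)))), p(0))), p(0))  →  g(g(p(p(k(b, k(b, b)))), g(p(k(b, k(b, p(0)))), p(0))), p(0))   [R4 at 1.1.1]
2. g(g(p(p(k(b, k(b, b)))), g(p(k(b, k(b, p(0)))), p(0))), p(0))  →  g(g(p(p(k(b, b))), g(p(k(b, k(b, p(0)))), p(0))), p(0))   [R5 at 1.1.1.1]
3. g(g(p(p(k(b, b))), g(p(k(b, k(b, p(0)))), p(0))), p(0))  →  g(g(p(p(b)), g(p(k(b, k(b, p(0)))), p(0))), p(0))   [R5 at 1.1.1.1]
4. g(g(p(p(b)), g(p(k(b, k(b, p(0)))), p(0))), p(0))  →  g(g(p(p(b)), k(b, k(b, p(0)))), p(0))   [R6 at 1.2]
5. g(g(p(p(b)), k(b, k(b, p(0)))), p(0))  →  g(g(p(p(b)), k(b, p(0))), p(0))   [R5 at 1.2]
6. g(g(p(p(b)), k(b, p(0))), p(0))  →  g(g(p(p(b)), p(0)), p(0))   [R5 at 1.2]
7. g(g(p(p(b)), p(0)), p(0))  →  g(p(b), p(0))   [R6 at 1]
8. g(p(b), p(0))  →  b   [R6 at ε]

b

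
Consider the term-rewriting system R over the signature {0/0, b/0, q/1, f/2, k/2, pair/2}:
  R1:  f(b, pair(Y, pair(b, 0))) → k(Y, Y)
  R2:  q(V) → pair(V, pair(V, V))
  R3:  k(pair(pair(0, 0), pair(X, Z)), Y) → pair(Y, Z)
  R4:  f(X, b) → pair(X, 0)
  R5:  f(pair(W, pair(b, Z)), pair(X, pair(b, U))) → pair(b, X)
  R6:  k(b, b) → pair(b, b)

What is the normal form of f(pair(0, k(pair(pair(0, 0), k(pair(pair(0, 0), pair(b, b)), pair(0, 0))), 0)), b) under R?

1. f(pair(0, k(pair(pair(0, 0), k(pair(pair(0, 0), pair(b, b)), pair(0, 0))), 0)), b)  →  pair(pair(0, k(pair(pair(0, 0), k(pair(pair(0, 0), pair(b, b)), pair(0, 0))), 0)), 0)   [R4 at ε]
2. pair(pair(0, k(pair(pair(0, 0), k(pair(pair(0, 0), pair(b, b)), pair(0, 0))), 0)), 0)  →  pair(pair(0, k(pair(pair(0, 0), pair(pair(0, 0), b)), 0)), 0)   [R3 at 1.2.1.2]
3. pair(pair(0, k(pair(pair(0, 0), pair(pair(0, 0), b)), 0)), 0)  →  pair(pair(0, pair(0, b)), 0)   [R3 at 1.2]

pair(pair(0, pair(0, b)), 0)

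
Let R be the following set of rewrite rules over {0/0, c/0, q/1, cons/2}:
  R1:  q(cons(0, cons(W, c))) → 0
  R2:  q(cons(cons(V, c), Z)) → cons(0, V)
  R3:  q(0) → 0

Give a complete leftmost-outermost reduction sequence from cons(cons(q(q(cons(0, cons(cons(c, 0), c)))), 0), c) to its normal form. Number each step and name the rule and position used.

cons(cons(0, 0), c)

1. cons(cons(q(q(cons(0, cons(cons(c, 0), c)))), 0), c)  →  cons(cons(q(0), 0), c)   [R1 at 1.1.1]
2. cons(cons(q(0), 0), c)  →  cons(cons(0, 0), c)   [R3 at 1.1]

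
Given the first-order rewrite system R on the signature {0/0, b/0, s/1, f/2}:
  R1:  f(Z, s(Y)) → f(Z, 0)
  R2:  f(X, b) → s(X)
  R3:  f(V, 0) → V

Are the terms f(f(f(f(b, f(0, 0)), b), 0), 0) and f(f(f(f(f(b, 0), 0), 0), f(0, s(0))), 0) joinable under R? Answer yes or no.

no — NF(t₁) = s(b), NF(t₂) = b

Reduce t₁ = f(f(f(f(b, f(0, 0)), b), 0), 0):
1. f(f(f(f(b, f(0, 0)), b), 0), 0)  →  f(f(f(b, f(0, 0)), b), 0)   [R3 at ε]
2. f(f(f(b, f(0, 0)), b), 0)  →  f(f(b, f(0, 0)), b)   [R3 at ε]
3. f(f(b, f(0, 0)), b)  →  s(f(b, f(0, 0)))   [R2 at ε]
4. s(f(b, f(0, 0)))  →  s(f(b, 0))   [R3 at 1.2]
5. s(f(b, 0))  →  s(b)   [R3 at 1]

Reduce t₂ = f(f(f(f(f(b, 0), 0), 0), f(0, s(0))), 0):
1. f(f(f(f(f(b, 0), 0), 0), f(0, s(0))), 0)  →  f(f(f(f(b, 0), 0), 0), f(0, s(0)))   [R3 at ε]
2. f(f(f(f(b, 0), 0), 0), f(0, s(0)))  →  f(f(f(b, 0), 0), f(0, s(0)))   [R3 at 1]
3. f(f(f(b, 0), 0), f(0, s(0)))  →  f(f(b, 0), f(0, s(0)))   [R3 at 1]
4. f(f(b, 0), f(0, s(0)))  →  f(b, f(0, s(0)))   [R3 at 1]
5. f(b, f(0, s(0)))  →  f(b, f(0, 0))   [R1 at 2]
6. f(b, f(0, 0))  →  f(b, 0)   [R3 at 2]
7. f(b, 0)  →  b   [R3 at ε]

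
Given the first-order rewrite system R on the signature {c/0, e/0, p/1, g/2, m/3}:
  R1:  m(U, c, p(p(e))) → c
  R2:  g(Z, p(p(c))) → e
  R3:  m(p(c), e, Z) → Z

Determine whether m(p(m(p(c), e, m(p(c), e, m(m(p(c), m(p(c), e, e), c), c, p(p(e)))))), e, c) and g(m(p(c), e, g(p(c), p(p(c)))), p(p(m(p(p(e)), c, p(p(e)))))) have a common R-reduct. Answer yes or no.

no — NF(t₁) = c, NF(t₂) = e

Reduce t₁ = m(p(m(p(c), e, m(p(c), e, m(m(p(c), m(p(c), e, e), c), c, p(p(e)))))), e, c):
1. m(p(m(p(c), e, m(p(c), e, m(m(p(c), m(p(c), e, e), c), c, p(p(e)))))), e, c)  →  m(p(m(p(c), e, m(m(p(c), m(p(c), e, e), c), c, p(p(e))))), e, c)   [R3 at 1.1]
2. m(p(m(p(c), e, m(m(p(c), m(p(c), e, e), c), c, p(p(e))))), e, c)  →  m(p(m(m(p(c), m(p(c), e, e), c), c, p(p(e)))), e, c)   [R3 at 1.1]
3. m(p(m(m(p(c), m(p(c), e, e), c), c, p(p(e)))), e, c)  →  m(p(c), e, c)   [R1 at 1.1]
4. m(p(c), e, c)  →  c   [R3 at ε]

Reduce t₂ = g(m(p(c), e, g(p(c), p(p(c)))), p(p(m(p(p(e)), c, p(p(e)))))):
1. g(m(p(c), e, g(p(c), p(p(c)))), p(p(m(p(p(e)), c, p(p(e))))))  →  g(g(p(c), p(p(c))), p(p(m(p(p(e)), c, p(p(e))))))   [R3 at 1]
2. g(g(p(c), p(p(c))), p(p(m(p(p(e)), c, p(p(e))))))  →  g(e, p(p(m(p(p(e)), c, p(p(e))))))   [R2 at 1]
3. g(e, p(p(m(p(p(e)), c, p(p(e))))))  →  g(e, p(p(c)))   [R1 at 2.1.1]
4. g(e, p(p(c)))  →  e   [R2 at ε]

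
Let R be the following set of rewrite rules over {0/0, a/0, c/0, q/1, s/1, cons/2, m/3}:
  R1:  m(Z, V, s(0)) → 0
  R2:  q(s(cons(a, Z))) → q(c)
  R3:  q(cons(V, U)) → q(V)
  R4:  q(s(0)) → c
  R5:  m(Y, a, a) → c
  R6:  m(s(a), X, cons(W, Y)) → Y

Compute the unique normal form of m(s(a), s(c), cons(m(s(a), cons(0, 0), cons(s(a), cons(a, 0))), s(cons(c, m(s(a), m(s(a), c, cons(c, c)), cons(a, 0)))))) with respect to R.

s(cons(c, 0))

1. m(s(a), s(c), cons(m(s(a), cons(0, 0), cons(s(a), cons(a, 0))), s(cons(c, m(s(a), m(s(a), c, cons(c, c)), cons(a, 0))))))  →  s(cons(c, m(s(a), m(s(a), c, cons(c, c)), cons(a, 0))))   [R6 at ε]
2. s(cons(c, m(s(a), m(s(a), c, cons(c, c)), cons(a, 0))))  →  s(cons(c, 0))   [R6 at 1.2]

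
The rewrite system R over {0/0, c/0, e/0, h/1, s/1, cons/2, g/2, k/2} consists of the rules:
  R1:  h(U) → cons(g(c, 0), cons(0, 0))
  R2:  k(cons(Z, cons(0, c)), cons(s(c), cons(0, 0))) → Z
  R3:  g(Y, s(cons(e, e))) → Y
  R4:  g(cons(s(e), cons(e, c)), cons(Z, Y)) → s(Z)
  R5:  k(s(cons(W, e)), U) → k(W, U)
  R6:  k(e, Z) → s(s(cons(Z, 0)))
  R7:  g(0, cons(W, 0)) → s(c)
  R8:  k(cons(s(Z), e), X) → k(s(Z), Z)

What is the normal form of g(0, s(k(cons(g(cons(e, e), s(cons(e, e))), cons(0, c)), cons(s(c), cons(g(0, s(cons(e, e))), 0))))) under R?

1. g(0, s(k(cons(g(cons(e, e), s(cons(e, e))), cons(0, c)), cons(s(c), cons(g(0, s(cons(e, e))), 0)))))  →  g(0, s(k(cons(cons(e, e), cons(0, c)), cons(s(c), cons(g(0, s(cons(e, e))), 0)))))   [R3 at 2.1.1.1]
2. g(0, s(k(cons(cons(e, e), cons(0, c)), cons(s(c), cons(g(0, s(cons(e, e))), 0)))))  →  g(0, s(k(cons(cons(e, e), cons(0, c)), cons(s(c), cons(0, 0)))))   [R3 at 2.1.2.2.1]
3. g(0, s(k(cons(cons(e, e), cons(0, c)), cons(s(c), cons(0, 0)))))  →  g(0, s(cons(e, e)))   [R2 at 2.1]
4. g(0, s(cons(e, e)))  →  0   [R3 at ε]

0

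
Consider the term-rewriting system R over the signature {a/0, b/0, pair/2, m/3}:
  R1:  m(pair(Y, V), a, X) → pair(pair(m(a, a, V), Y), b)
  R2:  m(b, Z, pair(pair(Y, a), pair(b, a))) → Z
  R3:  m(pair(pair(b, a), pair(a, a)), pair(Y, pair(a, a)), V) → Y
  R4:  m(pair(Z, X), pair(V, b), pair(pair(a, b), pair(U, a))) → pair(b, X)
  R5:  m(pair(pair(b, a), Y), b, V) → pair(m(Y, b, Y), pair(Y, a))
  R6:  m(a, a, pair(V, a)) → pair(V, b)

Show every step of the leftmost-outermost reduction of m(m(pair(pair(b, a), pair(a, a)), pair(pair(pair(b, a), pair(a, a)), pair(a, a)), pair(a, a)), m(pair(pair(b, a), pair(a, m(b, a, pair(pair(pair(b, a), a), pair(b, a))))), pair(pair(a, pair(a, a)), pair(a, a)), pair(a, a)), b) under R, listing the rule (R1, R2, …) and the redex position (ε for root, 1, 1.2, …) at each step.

1. m(m(pair(pair(b, a), pair(a, a)), pair(pair(pair(b, a), pair(a, a)), pair(a, a)), pair(a, a)), m(pair(pair(b, a), pair(a, m(b, a, pair(pair(pair(b, a), a), pair(b, a))))), pair(pair(a, pair(a, a)), pair(a, a)), pair(a, a)), b)  →  m(pair(pair(b, a), pair(a, a)), m(pair(pair(b, a), pair(a, m(b, a, pair(pair(pair(b, a), a), pair(b, a))))), pair(pair(a, pair(a, a)), pair(a, a)), pair(a, a)), b)   [R3 at 1]
2. m(pair(pair(b, a), pair(a, a)), m(pair(pair(b, a), pair(a, m(b, a, pair(pair(pair(b, a), a), pair(b, a))))), pair(pair(a, pair(a, a)), pair(a, a)), pair(a, a)), b)  →  m(pair(pair(b, a), pair(a, a)), m(pair(pair(b, a), pair(a, a)), pair(pair(a, pair(a, a)), pair(a, a)), pair(a, a)), b)   [R2 at 2.1.2.2]
3. m(pair(pair(b, a), pair(a, a)), m(pair(pair(b, a), pair(a, a)), pair(pair(a, pair(a, a)), pair(a, a)), pair(a, a)), b)  →  m(pair(pair(b, a), pair(a, a)), pair(a, pair(a, a)), b)   [R3 at 2]
4. m(pair(pair(b, a), pair(a, a)), pair(a, pair(a, a)), b)  →  a   [R3 at ε]

a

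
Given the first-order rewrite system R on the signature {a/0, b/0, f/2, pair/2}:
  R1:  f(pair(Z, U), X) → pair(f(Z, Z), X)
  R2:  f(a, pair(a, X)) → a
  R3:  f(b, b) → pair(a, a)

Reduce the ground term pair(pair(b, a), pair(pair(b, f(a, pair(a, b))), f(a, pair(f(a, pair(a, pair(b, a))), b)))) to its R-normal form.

pair(pair(b, a), pair(pair(b, a), a))

1. pair(pair(b, a), pair(pair(b, f(a, pair(a, b))), f(a, pair(f(a, pair(a, pair(b, a))), b))))  →  pair(pair(b, a), pair(pair(b, a), f(a, pair(f(a, pair(a, pair(b, a))), b))))   [R2 at 2.1.2]
2. pair(pair(b, a), pair(pair(b, a), f(a, pair(f(a, pair(a, pair(b, a))), b))))  →  pair(pair(b, a), pair(pair(b, a), f(a, pair(a, b))))   [R2 at 2.2.2.1]
3. pair(pair(b, a), pair(pair(b, a), f(a, pair(a, b))))  →  pair(pair(b, a), pair(pair(b, a), a))   [R2 at 2.2]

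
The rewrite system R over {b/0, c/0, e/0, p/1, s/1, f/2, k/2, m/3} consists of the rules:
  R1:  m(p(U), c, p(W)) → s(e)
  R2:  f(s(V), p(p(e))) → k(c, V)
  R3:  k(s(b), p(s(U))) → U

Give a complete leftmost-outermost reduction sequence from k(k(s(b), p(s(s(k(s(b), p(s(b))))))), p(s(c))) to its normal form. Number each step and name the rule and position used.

c

1. k(k(s(b), p(s(s(k(s(b), p(s(b))))))), p(s(c)))  →  k(s(k(s(b), p(s(b)))), p(s(c)))   [R3 at 1]
2. k(s(k(s(b), p(s(b)))), p(s(c)))  →  k(s(b), p(s(c)))   [R3 at 1.1]
3. k(s(b), p(s(c)))  →  c   [R3 at ε]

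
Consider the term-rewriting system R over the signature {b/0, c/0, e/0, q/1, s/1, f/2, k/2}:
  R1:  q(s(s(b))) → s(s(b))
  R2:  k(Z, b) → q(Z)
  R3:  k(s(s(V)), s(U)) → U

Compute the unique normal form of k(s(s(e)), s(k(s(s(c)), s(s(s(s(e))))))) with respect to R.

1. k(s(s(e)), s(k(s(s(c)), s(s(s(s(e)))))))  →  k(s(s(c)), s(s(s(s(e)))))   [R3 at ε]
2. k(s(s(c)), s(s(s(s(e)))))  →  s(s(s(e)))   [R3 at ε]

s(s(s(e)))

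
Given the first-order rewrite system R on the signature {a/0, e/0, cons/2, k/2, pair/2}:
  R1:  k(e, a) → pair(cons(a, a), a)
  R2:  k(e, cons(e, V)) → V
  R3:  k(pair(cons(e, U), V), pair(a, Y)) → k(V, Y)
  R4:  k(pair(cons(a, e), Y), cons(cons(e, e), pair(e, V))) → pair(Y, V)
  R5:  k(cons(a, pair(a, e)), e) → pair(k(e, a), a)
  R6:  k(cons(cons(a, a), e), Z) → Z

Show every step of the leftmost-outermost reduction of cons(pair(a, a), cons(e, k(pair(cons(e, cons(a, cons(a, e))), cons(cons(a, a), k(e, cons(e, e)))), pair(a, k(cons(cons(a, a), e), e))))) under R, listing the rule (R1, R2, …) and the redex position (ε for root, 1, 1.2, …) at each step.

cons(pair(a, a), cons(e, e))

1. cons(pair(a, a), cons(e, k(pair(cons(e, cons(a, cons(a, e))), cons(cons(a, a), k(e, cons(e, e)))), pair(a, k(cons(cons(a, a), e), e)))))  →  cons(pair(a, a), cons(e, k(cons(cons(a, a), k(e, cons(e, e))), k(cons(cons(a, a), e), e))))   [R3 at 2.2]
2. cons(pair(a, a), cons(e, k(cons(cons(a, a), k(e, cons(e, e))), k(cons(cons(a, a), e), e))))  →  cons(pair(a, a), cons(e, k(cons(cons(a, a), e), k(cons(cons(a, a), e), e))))   [R2 at 2.2.1.2]
3. cons(pair(a, a), cons(e, k(cons(cons(a, a), e), k(cons(cons(a, a), e), e))))  →  cons(pair(a, a), cons(e, k(cons(cons(a, a), e), e)))   [R6 at 2.2]
4. cons(pair(a, a), cons(e, k(cons(cons(a, a), e), e)))  →  cons(pair(a, a), cons(e, e))   [R6 at 2.2]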